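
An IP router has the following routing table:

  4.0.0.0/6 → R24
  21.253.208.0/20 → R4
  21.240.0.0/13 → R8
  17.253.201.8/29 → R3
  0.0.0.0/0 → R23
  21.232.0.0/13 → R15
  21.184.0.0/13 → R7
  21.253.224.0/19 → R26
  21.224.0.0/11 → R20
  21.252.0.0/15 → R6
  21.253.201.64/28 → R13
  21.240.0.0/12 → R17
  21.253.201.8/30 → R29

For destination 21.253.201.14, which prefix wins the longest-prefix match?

Entries matching 21.253.201.14:
  0.0.0.0/0 (default, matches everything)
  21.224.0.0/11 (21.224.0.0 - 21.255.255.255)
  21.240.0.0/12 (21.240.0.0 - 21.255.255.255)
  21.252.0.0/15 (21.252.0.0 - 21.253.255.255)
Most specific is 21.252.0.0/15.

21.252.0.0/15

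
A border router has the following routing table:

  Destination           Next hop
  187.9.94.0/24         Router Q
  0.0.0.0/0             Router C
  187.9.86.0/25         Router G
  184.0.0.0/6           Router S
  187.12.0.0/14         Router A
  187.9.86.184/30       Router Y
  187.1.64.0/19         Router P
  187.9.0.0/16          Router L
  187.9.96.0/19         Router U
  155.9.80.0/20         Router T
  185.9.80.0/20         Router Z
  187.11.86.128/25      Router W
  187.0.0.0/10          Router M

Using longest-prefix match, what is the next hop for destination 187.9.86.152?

Routes whose prefix contains 187.9.86.152:
  0.0.0.0/0 (default, matches everything) -> Router C
  184.0.0.0/6 (184.0.0.0 - 187.255.255.255) -> Router S
  187.0.0.0/10 (187.0.0.0 - 187.63.255.255) -> Router M
  187.9.0.0/16 (187.9.0.0 - 187.9.255.255) -> Router L
More-specific entries that do NOT match:
  187.9.86.184/30 (187.9.86.184 - 187.9.86.187) does not contain 187.9.86.152
  187.9.86.0/25 (187.9.86.0 - 187.9.86.127) does not contain 187.9.86.152
  187.11.86.128/25 (187.11.86.128 - 187.11.86.255) does not contain 187.9.86.152
  187.9.94.0/24 (187.9.94.0 - 187.9.94.255) does not contain 187.9.86.152
  155.9.80.0/20 (155.9.80.0 - 155.9.95.255) does not contain 187.9.86.152
  185.9.80.0/20 (185.9.80.0 - 185.9.95.255) does not contain 187.9.86.152
  187.1.64.0/19 (187.1.64.0 - 187.1.95.255) does not contain 187.9.86.152
  187.9.96.0/19 (187.9.96.0 - 187.9.127.255) does not contain 187.9.86.152
Longest matching prefix is /16 -> next hop Router L.

Router L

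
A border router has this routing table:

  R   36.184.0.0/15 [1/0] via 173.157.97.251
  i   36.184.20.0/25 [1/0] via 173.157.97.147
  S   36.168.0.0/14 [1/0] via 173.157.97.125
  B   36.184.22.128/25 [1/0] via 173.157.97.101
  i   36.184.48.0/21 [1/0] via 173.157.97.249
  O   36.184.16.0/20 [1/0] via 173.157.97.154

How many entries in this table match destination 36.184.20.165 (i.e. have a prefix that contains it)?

2

Prefixes containing 36.184.20.165:
  36.184.0.0/15 (36.184.0.0 - 36.185.255.255)
  36.184.16.0/20 (36.184.16.0 - 36.184.31.255)
Total matching entries: 2.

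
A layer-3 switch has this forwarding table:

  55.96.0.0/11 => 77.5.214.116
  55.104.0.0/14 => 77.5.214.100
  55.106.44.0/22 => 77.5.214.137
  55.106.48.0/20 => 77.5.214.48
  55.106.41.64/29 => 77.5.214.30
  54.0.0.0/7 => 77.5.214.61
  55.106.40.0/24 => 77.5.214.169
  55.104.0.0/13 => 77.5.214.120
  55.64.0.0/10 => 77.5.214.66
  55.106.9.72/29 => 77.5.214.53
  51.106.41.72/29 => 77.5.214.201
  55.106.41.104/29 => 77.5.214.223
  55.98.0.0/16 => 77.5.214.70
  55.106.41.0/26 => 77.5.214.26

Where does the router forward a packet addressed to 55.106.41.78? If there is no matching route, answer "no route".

77.5.214.100

Routes whose prefix contains 55.106.41.78:
  54.0.0.0/7 (54.0.0.0 - 55.255.255.255) -> 77.5.214.61
  55.64.0.0/10 (55.64.0.0 - 55.127.255.255) -> 77.5.214.66
  55.96.0.0/11 (55.96.0.0 - 55.127.255.255) -> 77.5.214.116
  55.104.0.0/13 (55.104.0.0 - 55.111.255.255) -> 77.5.214.120
  55.104.0.0/14 (55.104.0.0 - 55.107.255.255) -> 77.5.214.100
More-specific entries that do NOT match:
  55.106.41.64/29 (55.106.41.64 - 55.106.41.71) does not contain 55.106.41.78
  55.106.9.72/29 (55.106.9.72 - 55.106.9.79) does not contain 55.106.41.78
  51.106.41.72/29 (51.106.41.72 - 51.106.41.79) does not contain 55.106.41.78
  55.106.41.104/29 (55.106.41.104 - 55.106.41.111) does not contain 55.106.41.78
  55.106.41.0/26 (55.106.41.0 - 55.106.41.63) does not contain 55.106.41.78
  55.106.40.0/24 (55.106.40.0 - 55.106.40.255) does not contain 55.106.41.78
  55.106.44.0/22 (55.106.44.0 - 55.106.47.255) does not contain 55.106.41.78
  55.106.48.0/20 (55.106.48.0 - 55.106.63.255) does not contain 55.106.41.78
  55.98.0.0/16 (55.98.0.0 - 55.98.255.255) does not contain 55.106.41.78
Longest matching prefix is /14 -> next hop 77.5.214.100.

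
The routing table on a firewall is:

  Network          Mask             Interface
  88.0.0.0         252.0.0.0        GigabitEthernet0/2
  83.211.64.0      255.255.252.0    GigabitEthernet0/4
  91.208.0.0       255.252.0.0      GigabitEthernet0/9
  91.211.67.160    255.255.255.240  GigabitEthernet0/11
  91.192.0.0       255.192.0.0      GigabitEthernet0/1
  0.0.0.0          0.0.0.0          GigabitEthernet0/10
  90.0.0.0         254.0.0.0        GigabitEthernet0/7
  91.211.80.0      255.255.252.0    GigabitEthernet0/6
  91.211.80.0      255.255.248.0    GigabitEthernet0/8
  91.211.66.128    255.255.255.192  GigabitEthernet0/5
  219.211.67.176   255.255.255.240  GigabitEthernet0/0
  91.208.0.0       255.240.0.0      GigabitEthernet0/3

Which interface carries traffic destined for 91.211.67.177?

GigabitEthernet0/9

Routes whose prefix contains 91.211.67.177:
  0.0.0.0/0 (default, matches everything) -> GigabitEthernet0/10
  88.0.0.0/6 (88.0.0.0 - 91.255.255.255) -> GigabitEthernet0/2
  90.0.0.0/7 (90.0.0.0 - 91.255.255.255) -> GigabitEthernet0/7
  91.192.0.0/10 (91.192.0.0 - 91.255.255.255) -> GigabitEthernet0/1
  91.208.0.0/12 (91.208.0.0 - 91.223.255.255) -> GigabitEthernet0/3
  91.208.0.0/14 (91.208.0.0 - 91.211.255.255) -> GigabitEthernet0/9
More-specific entries that do NOT match:
  91.211.67.160/28 (91.211.67.160 - 91.211.67.175) does not contain 91.211.67.177
  219.211.67.176/28 (219.211.67.176 - 219.211.67.191) does not contain 91.211.67.177
  91.211.66.128/26 (91.211.66.128 - 91.211.66.191) does not contain 91.211.67.177
  83.211.64.0/22 (83.211.64.0 - 83.211.67.255) does not contain 91.211.67.177
  91.211.80.0/22 (91.211.80.0 - 91.211.83.255) does not contain 91.211.67.177
  91.211.80.0/21 (91.211.80.0 - 91.211.87.255) does not contain 91.211.67.177
Longest matching prefix is /14 -> interface GigabitEthernet0/9.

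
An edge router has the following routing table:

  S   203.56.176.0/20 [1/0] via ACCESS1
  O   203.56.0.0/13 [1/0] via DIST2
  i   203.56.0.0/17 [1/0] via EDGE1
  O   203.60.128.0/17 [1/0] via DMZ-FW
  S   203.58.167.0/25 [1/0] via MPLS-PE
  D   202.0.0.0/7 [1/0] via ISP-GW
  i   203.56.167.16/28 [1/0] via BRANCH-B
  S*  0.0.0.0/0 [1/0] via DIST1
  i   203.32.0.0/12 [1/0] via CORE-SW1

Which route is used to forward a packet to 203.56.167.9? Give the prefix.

203.56.0.0/13

Entries matching 203.56.167.9:
  0.0.0.0/0 (default, matches everything)
  202.0.0.0/7 (202.0.0.0 - 203.255.255.255)
  203.56.0.0/13 (203.56.0.0 - 203.63.255.255)
Most specific is 203.56.0.0/13.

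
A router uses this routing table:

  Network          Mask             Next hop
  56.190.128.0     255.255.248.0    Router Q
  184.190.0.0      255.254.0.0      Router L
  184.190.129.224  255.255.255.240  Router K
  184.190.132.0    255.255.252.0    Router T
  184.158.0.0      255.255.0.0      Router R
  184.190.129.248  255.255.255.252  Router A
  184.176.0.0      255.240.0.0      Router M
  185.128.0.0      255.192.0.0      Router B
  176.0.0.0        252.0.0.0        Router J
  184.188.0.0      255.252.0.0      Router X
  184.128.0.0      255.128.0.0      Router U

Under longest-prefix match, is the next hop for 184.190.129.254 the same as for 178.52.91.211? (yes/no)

184.190.129.254: longest match 184.190.0.0/15 -> Router L
178.52.91.211: longest match 176.0.0.0/6 -> Router J

no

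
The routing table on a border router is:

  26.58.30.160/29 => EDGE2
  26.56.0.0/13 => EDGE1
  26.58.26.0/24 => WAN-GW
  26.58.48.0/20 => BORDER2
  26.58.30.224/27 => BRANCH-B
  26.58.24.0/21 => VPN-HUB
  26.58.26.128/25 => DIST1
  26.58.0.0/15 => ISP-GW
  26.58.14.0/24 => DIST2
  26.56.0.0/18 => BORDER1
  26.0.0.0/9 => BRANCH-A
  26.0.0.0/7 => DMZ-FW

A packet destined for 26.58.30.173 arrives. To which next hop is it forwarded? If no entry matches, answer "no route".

Routes whose prefix contains 26.58.30.173:
  26.0.0.0/7 (26.0.0.0 - 27.255.255.255) -> DMZ-FW
  26.0.0.0/9 (26.0.0.0 - 26.127.255.255) -> BRANCH-A
  26.56.0.0/13 (26.56.0.0 - 26.63.255.255) -> EDGE1
  26.58.0.0/15 (26.58.0.0 - 26.59.255.255) -> ISP-GW
  26.58.24.0/21 (26.58.24.0 - 26.58.31.255) -> VPN-HUB
More-specific entries that do NOT match:
  26.58.30.160/29 (26.58.30.160 - 26.58.30.167) does not contain 26.58.30.173
  26.58.30.224/27 (26.58.30.224 - 26.58.30.255) does not contain 26.58.30.173
  26.58.26.128/25 (26.58.26.128 - 26.58.26.255) does not contain 26.58.30.173
  26.58.26.0/24 (26.58.26.0 - 26.58.26.255) does not contain 26.58.30.173
  26.58.14.0/24 (26.58.14.0 - 26.58.14.255) does not contain 26.58.30.173
Longest matching prefix is /21 -> next hop VPN-HUB.

VPN-HUB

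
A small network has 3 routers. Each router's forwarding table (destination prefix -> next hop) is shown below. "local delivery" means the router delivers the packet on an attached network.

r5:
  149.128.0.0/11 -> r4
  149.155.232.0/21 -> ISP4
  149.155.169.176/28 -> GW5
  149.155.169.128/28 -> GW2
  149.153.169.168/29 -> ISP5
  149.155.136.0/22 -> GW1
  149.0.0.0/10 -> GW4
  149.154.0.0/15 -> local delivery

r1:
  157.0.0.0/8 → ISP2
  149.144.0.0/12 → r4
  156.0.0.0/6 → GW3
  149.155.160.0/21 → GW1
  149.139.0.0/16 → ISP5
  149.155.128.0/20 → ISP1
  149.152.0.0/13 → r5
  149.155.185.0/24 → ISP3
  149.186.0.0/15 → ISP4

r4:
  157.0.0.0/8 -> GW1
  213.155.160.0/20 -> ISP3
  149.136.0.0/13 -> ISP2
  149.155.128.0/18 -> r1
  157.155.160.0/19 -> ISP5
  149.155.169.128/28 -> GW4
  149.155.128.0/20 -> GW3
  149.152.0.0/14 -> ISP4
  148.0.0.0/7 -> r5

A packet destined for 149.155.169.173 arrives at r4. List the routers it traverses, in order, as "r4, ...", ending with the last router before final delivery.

At r4: longest match for 149.155.169.173 is 149.155.128.0/18 -> r1
At r1: longest match for 149.155.169.173 is 149.152.0.0/13 -> r5
At r5: longest match for 149.155.169.173 is 149.154.0.0/15 -> local delivery

r4, r1, r5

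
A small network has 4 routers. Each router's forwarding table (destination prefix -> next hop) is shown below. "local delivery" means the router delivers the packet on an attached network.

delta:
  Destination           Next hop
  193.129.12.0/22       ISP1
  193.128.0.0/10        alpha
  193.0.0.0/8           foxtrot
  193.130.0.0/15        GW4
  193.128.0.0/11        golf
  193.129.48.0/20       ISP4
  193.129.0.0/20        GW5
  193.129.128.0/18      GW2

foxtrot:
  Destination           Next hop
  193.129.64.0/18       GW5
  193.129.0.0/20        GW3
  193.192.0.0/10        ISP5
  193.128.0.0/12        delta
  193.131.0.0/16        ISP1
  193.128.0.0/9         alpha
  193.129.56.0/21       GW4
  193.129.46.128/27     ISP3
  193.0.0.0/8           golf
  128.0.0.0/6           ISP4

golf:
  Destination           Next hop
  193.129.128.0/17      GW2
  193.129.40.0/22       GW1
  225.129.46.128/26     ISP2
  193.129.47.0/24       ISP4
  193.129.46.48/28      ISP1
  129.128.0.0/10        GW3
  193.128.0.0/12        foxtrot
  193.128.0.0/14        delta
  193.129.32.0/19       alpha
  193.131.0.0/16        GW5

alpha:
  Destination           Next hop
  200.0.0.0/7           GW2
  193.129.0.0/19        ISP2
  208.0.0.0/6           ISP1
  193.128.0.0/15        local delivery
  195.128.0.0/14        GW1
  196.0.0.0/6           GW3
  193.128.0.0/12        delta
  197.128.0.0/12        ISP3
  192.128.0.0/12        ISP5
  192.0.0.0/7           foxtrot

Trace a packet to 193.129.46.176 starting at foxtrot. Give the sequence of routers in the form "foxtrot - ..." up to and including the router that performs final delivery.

At foxtrot: longest match for 193.129.46.176 is 193.128.0.0/12 -> delta
At delta: longest match for 193.129.46.176 is 193.128.0.0/11 -> golf
At golf: longest match for 193.129.46.176 is 193.129.32.0/19 -> alpha
At alpha: longest match for 193.129.46.176 is 193.128.0.0/15 -> local delivery

foxtrot - delta - golf - alpha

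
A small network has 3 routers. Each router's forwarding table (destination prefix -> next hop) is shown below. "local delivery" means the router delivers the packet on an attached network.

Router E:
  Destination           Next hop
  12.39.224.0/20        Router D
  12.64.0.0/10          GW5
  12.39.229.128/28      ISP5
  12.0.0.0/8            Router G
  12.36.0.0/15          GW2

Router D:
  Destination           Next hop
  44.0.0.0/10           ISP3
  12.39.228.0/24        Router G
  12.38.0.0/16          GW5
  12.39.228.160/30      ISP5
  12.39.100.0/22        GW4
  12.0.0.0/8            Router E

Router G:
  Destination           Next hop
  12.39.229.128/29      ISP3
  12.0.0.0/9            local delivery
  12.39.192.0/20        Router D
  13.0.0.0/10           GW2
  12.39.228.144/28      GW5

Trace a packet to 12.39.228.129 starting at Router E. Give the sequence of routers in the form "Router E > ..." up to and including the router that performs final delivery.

Router E > Router D > Router G

At Router E: longest match for 12.39.228.129 is 12.39.224.0/20 -> Router D
At Router D: longest match for 12.39.228.129 is 12.39.228.0/24 -> Router G
At Router G: longest match for 12.39.228.129 is 12.0.0.0/9 -> local delivery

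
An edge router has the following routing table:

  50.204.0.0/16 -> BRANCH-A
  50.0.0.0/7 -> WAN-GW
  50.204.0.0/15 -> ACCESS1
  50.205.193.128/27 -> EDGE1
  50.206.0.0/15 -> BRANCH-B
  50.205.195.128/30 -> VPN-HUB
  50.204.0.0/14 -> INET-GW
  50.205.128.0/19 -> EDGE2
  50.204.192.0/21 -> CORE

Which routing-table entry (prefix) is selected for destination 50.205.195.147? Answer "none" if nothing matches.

50.204.0.0/15

Entries matching 50.205.195.147:
  50.0.0.0/7 (50.0.0.0 - 51.255.255.255)
  50.204.0.0/14 (50.204.0.0 - 50.207.255.255)
  50.204.0.0/15 (50.204.0.0 - 50.205.255.255)
Most specific is 50.204.0.0/15.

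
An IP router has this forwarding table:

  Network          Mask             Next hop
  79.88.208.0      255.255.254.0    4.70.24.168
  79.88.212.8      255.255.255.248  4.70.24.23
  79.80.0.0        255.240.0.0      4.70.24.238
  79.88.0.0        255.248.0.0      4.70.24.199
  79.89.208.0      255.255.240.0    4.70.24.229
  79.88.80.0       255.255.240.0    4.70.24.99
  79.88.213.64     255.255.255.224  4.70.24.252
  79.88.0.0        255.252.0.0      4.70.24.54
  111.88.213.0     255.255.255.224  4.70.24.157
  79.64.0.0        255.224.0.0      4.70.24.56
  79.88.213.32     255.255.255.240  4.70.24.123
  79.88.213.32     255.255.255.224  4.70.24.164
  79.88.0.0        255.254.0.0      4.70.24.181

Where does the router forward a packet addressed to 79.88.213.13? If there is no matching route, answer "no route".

Routes whose prefix contains 79.88.213.13:
  79.64.0.0/11 (79.64.0.0 - 79.95.255.255) -> 4.70.24.56
  79.80.0.0/12 (79.80.0.0 - 79.95.255.255) -> 4.70.24.238
  79.88.0.0/13 (79.88.0.0 - 79.95.255.255) -> 4.70.24.199
  79.88.0.0/14 (79.88.0.0 - 79.91.255.255) -> 4.70.24.54
  79.88.0.0/15 (79.88.0.0 - 79.89.255.255) -> 4.70.24.181
More-specific entries that do NOT match:
  79.88.212.8/29 (79.88.212.8 - 79.88.212.15) does not contain 79.88.213.13
  79.88.213.32/28 (79.88.213.32 - 79.88.213.47) does not contain 79.88.213.13
  79.88.213.64/27 (79.88.213.64 - 79.88.213.95) does not contain 79.88.213.13
  111.88.213.0/27 (111.88.213.0 - 111.88.213.31) does not contain 79.88.213.13
  79.88.213.32/27 (79.88.213.32 - 79.88.213.63) does not contain 79.88.213.13
  79.88.208.0/23 (79.88.208.0 - 79.88.209.255) does not contain 79.88.213.13
  79.89.208.0/20 (79.89.208.0 - 79.89.223.255) does not contain 79.88.213.13
  79.88.80.0/20 (79.88.80.0 - 79.88.95.255) does not contain 79.88.213.13
Longest matching prefix is /15 -> next hop 4.70.24.181.

4.70.24.181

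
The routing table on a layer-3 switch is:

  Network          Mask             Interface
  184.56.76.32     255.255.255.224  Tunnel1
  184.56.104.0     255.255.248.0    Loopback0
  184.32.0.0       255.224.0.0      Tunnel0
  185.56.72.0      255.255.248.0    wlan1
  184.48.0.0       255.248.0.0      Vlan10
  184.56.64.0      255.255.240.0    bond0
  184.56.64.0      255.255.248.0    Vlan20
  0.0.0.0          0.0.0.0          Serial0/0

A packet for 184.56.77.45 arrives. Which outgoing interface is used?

bond0

Routes whose prefix contains 184.56.77.45:
  0.0.0.0/0 (default, matches everything) -> Serial0/0
  184.32.0.0/11 (184.32.0.0 - 184.63.255.255) -> Tunnel0
  184.56.64.0/20 (184.56.64.0 - 184.56.79.255) -> bond0
More-specific entries that do NOT match:
  184.56.76.32/27 (184.56.76.32 - 184.56.76.63) does not contain 184.56.77.45
  184.56.104.0/21 (184.56.104.0 - 184.56.111.255) does not contain 184.56.77.45
  185.56.72.0/21 (185.56.72.0 - 185.56.79.255) does not contain 184.56.77.45
  184.56.64.0/21 (184.56.64.0 - 184.56.71.255) does not contain 184.56.77.45
Longest matching prefix is /20 -> interface bond0.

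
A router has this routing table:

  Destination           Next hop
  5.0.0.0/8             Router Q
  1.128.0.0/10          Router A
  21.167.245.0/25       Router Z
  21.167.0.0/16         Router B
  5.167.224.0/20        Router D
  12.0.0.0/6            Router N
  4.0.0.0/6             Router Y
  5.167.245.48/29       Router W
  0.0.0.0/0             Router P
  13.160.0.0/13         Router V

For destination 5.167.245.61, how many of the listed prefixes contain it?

Prefixes containing 5.167.245.61:
  0.0.0.0/0 (default, matches everything)
  4.0.0.0/6 (4.0.0.0 - 7.255.255.255)
  5.0.0.0/8 (5.0.0.0 - 5.255.255.255)
Total matching entries: 3.

3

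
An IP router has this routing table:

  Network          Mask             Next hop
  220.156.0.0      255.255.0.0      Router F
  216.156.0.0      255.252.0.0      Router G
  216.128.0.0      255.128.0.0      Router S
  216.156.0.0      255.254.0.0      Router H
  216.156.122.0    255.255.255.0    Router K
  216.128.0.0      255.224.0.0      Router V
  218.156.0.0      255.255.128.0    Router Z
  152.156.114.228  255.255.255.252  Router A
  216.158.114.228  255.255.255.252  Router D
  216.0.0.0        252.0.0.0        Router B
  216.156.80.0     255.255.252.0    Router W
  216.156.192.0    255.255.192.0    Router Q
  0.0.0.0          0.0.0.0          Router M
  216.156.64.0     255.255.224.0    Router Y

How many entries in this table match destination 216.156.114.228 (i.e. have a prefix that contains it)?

Prefixes containing 216.156.114.228:
  0.0.0.0/0 (default, matches everything)
  216.0.0.0/6 (216.0.0.0 - 219.255.255.255)
  216.128.0.0/9 (216.128.0.0 - 216.255.255.255)
  216.128.0.0/11 (216.128.0.0 - 216.159.255.255)
  216.156.0.0/14 (216.156.0.0 - 216.159.255.255)
  216.156.0.0/15 (216.156.0.0 - 216.157.255.255)
Total matching entries: 6.

6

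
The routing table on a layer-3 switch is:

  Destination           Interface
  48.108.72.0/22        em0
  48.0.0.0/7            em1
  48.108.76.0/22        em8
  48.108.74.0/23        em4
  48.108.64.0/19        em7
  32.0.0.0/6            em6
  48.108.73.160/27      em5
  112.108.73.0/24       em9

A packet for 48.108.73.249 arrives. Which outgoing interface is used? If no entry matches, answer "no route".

Routes whose prefix contains 48.108.73.249:
  48.0.0.0/7 (48.0.0.0 - 49.255.255.255) -> em1
  48.108.64.0/19 (48.108.64.0 - 48.108.95.255) -> em7
  48.108.72.0/22 (48.108.72.0 - 48.108.75.255) -> em0
More-specific entries that do NOT match:
  48.108.73.160/27 (48.108.73.160 - 48.108.73.191) does not contain 48.108.73.249
  112.108.73.0/24 (112.108.73.0 - 112.108.73.255) does not contain 48.108.73.249
  48.108.74.0/23 (48.108.74.0 - 48.108.75.255) does not contain 48.108.73.249
Longest matching prefix is /22 -> interface em0.

em0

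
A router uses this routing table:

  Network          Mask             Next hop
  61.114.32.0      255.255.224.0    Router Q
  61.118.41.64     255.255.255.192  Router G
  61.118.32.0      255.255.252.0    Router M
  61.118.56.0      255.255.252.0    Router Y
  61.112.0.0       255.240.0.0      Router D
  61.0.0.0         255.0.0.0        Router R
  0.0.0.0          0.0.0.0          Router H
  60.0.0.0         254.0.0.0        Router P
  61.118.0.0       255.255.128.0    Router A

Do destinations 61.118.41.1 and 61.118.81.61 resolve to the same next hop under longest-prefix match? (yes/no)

61.118.41.1: longest match 61.118.0.0/17 -> Router A
61.118.81.61: longest match 61.118.0.0/17 -> Router A

yes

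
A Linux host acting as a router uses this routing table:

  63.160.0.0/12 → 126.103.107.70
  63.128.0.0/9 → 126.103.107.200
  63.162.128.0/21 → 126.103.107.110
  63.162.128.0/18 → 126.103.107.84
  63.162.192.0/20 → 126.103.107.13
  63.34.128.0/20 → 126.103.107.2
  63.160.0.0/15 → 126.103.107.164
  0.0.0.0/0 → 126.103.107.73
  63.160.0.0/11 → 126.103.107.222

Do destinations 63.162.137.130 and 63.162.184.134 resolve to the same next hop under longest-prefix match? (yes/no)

yes

63.162.137.130: longest match 63.162.128.0/18 -> 126.103.107.84
63.162.184.134: longest match 63.162.128.0/18 -> 126.103.107.84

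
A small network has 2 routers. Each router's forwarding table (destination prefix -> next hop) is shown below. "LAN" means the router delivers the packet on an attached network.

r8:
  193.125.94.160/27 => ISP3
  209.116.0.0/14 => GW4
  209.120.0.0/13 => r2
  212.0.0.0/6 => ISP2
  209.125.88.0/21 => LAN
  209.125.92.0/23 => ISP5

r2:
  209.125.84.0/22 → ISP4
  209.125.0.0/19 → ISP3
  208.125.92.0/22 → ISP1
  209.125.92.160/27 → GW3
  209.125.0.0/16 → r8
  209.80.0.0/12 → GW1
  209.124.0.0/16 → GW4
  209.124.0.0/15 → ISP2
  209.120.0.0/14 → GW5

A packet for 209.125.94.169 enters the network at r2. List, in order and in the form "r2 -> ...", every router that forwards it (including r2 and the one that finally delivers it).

r2 -> r8

At r2: longest match for 209.125.94.169 is 209.125.0.0/16 -> r8
At r8: longest match for 209.125.94.169 is 209.125.88.0/21 -> LAN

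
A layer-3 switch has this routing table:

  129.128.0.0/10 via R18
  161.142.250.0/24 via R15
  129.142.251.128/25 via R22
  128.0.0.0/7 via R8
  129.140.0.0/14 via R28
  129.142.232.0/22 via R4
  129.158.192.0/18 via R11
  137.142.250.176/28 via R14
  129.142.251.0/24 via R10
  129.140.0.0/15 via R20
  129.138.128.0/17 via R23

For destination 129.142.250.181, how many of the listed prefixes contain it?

Prefixes containing 129.142.250.181:
  128.0.0.0/7 (128.0.0.0 - 129.255.255.255)
  129.128.0.0/10 (129.128.0.0 - 129.191.255.255)
  129.140.0.0/14 (129.140.0.0 - 129.143.255.255)
Total matching entries: 3.

3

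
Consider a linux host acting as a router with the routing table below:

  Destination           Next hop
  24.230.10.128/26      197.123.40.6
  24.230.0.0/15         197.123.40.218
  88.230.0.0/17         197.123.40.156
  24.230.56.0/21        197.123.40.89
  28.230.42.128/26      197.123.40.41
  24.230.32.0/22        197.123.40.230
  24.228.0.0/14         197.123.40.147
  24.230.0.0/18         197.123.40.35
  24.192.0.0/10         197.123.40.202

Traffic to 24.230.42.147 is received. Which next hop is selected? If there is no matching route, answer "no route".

Routes whose prefix contains 24.230.42.147:
  24.192.0.0/10 (24.192.0.0 - 24.255.255.255) -> 197.123.40.202
  24.228.0.0/14 (24.228.0.0 - 24.231.255.255) -> 197.123.40.147
  24.230.0.0/15 (24.230.0.0 - 24.231.255.255) -> 197.123.40.218
  24.230.0.0/18 (24.230.0.0 - 24.230.63.255) -> 197.123.40.35
More-specific entries that do NOT match:
  24.230.10.128/26 (24.230.10.128 - 24.230.10.191) does not contain 24.230.42.147
  28.230.42.128/26 (28.230.42.128 - 28.230.42.191) does not contain 24.230.42.147
  24.230.32.0/22 (24.230.32.0 - 24.230.35.255) does not contain 24.230.42.147
  24.230.56.0/21 (24.230.56.0 - 24.230.63.255) does not contain 24.230.42.147
Longest matching prefix is /18 -> next hop 197.123.40.35.

197.123.40.35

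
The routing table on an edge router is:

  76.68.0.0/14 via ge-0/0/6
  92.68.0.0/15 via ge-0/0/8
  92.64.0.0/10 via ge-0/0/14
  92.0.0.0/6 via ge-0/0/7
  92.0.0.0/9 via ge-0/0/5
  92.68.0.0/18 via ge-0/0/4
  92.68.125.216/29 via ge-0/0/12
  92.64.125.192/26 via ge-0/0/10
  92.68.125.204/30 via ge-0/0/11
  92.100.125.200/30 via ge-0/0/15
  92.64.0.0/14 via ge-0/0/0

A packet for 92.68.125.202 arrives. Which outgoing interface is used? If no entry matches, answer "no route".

Routes whose prefix contains 92.68.125.202:
  92.0.0.0/6 (92.0.0.0 - 95.255.255.255) -> ge-0/0/7
  92.0.0.0/9 (92.0.0.0 - 92.127.255.255) -> ge-0/0/5
  92.64.0.0/10 (92.64.0.0 - 92.127.255.255) -> ge-0/0/14
  92.68.0.0/15 (92.68.0.0 - 92.69.255.255) -> ge-0/0/8
More-specific entries that do NOT match:
  92.68.125.204/30 (92.68.125.204 - 92.68.125.207) does not contain 92.68.125.202
  92.100.125.200/30 (92.100.125.200 - 92.100.125.203) does not contain 92.68.125.202
  92.68.125.216/29 (92.68.125.216 - 92.68.125.223) does not contain 92.68.125.202
  92.64.125.192/26 (92.64.125.192 - 92.64.125.255) does not contain 92.68.125.202
  92.68.0.0/18 (92.68.0.0 - 92.68.63.255) does not contain 92.68.125.202
Longest matching prefix is /15 -> interface ge-0/0/8.

ge-0/0/8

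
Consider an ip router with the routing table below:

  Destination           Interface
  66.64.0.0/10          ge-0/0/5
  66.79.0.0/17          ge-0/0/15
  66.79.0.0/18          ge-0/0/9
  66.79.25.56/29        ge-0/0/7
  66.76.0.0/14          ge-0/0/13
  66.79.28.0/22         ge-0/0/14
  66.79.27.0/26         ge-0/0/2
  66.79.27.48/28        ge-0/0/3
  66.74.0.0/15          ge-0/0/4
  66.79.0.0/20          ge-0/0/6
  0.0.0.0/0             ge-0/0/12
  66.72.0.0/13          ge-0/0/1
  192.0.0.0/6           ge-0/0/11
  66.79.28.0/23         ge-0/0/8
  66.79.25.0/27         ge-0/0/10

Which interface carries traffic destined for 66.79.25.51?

ge-0/0/9

Routes whose prefix contains 66.79.25.51:
  0.0.0.0/0 (default, matches everything) -> ge-0/0/12
  66.64.0.0/10 (66.64.0.0 - 66.127.255.255) -> ge-0/0/5
  66.72.0.0/13 (66.72.0.0 - 66.79.255.255) -> ge-0/0/1
  66.76.0.0/14 (66.76.0.0 - 66.79.255.255) -> ge-0/0/13
  66.79.0.0/17 (66.79.0.0 - 66.79.127.255) -> ge-0/0/15
  66.79.0.0/18 (66.79.0.0 - 66.79.63.255) -> ge-0/0/9
More-specific entries that do NOT match:
  66.79.25.56/29 (66.79.25.56 - 66.79.25.63) does not contain 66.79.25.51
  66.79.27.48/28 (66.79.27.48 - 66.79.27.63) does not contain 66.79.25.51
  66.79.25.0/27 (66.79.25.0 - 66.79.25.31) does not contain 66.79.25.51
  66.79.27.0/26 (66.79.27.0 - 66.79.27.63) does not contain 66.79.25.51
  66.79.28.0/23 (66.79.28.0 - 66.79.29.255) does not contain 66.79.25.51
  66.79.28.0/22 (66.79.28.0 - 66.79.31.255) does not contain 66.79.25.51
  66.79.0.0/20 (66.79.0.0 - 66.79.15.255) does not contain 66.79.25.51
Longest matching prefix is /18 -> interface ge-0/0/9.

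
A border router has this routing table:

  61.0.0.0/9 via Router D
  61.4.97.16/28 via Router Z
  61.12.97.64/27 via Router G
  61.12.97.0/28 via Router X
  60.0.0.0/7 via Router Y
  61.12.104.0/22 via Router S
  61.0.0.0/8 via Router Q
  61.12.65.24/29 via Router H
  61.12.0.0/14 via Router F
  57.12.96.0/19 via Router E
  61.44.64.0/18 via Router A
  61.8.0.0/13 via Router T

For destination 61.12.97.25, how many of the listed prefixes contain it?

5

Prefixes containing 61.12.97.25:
  60.0.0.0/7 (60.0.0.0 - 61.255.255.255)
  61.0.0.0/8 (61.0.0.0 - 61.255.255.255)
  61.0.0.0/9 (61.0.0.0 - 61.127.255.255)
  61.8.0.0/13 (61.8.0.0 - 61.15.255.255)
  61.12.0.0/14 (61.12.0.0 - 61.15.255.255)
Total matching entries: 5.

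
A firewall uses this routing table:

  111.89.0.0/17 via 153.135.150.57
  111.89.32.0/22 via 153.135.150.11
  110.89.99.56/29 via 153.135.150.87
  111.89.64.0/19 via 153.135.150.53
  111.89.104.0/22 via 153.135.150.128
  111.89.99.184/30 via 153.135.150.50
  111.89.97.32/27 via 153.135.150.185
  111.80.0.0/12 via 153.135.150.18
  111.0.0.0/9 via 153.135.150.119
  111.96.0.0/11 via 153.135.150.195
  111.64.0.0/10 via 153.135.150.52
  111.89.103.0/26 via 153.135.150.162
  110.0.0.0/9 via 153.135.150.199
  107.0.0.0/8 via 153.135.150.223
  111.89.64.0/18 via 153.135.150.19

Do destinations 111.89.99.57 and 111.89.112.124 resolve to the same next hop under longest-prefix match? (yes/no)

yes

111.89.99.57: longest match 111.89.64.0/18 -> 153.135.150.19
111.89.112.124: longest match 111.89.64.0/18 -> 153.135.150.19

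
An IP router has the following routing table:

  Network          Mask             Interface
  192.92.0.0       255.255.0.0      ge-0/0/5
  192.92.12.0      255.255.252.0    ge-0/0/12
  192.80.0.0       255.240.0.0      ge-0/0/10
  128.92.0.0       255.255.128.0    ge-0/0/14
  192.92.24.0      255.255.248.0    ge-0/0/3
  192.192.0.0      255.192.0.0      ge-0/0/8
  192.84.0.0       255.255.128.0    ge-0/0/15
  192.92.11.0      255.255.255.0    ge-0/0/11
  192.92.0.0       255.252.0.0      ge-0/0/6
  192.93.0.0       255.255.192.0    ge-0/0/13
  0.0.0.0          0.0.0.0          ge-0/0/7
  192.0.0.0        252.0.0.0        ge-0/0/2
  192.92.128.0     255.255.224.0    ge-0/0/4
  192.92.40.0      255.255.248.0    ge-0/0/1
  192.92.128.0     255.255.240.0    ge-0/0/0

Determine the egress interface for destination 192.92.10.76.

Routes whose prefix contains 192.92.10.76:
  0.0.0.0/0 (default, matches everything) -> ge-0/0/7
  192.0.0.0/6 (192.0.0.0 - 195.255.255.255) -> ge-0/0/2
  192.80.0.0/12 (192.80.0.0 - 192.95.255.255) -> ge-0/0/10
  192.92.0.0/14 (192.92.0.0 - 192.95.255.255) -> ge-0/0/6
  192.92.0.0/16 (192.92.0.0 - 192.92.255.255) -> ge-0/0/5
More-specific entries that do NOT match:
  192.92.11.0/24 (192.92.11.0 - 192.92.11.255) does not contain 192.92.10.76
  192.92.12.0/22 (192.92.12.0 - 192.92.15.255) does not contain 192.92.10.76
  192.92.24.0/21 (192.92.24.0 - 192.92.31.255) does not contain 192.92.10.76
  192.92.40.0/21 (192.92.40.0 - 192.92.47.255) does not contain 192.92.10.76
  192.92.128.0/20 (192.92.128.0 - 192.92.143.255) does not contain 192.92.10.76
  192.92.128.0/19 (192.92.128.0 - 192.92.159.255) does not contain 192.92.10.76
  192.93.0.0/18 (192.93.0.0 - 192.93.63.255) does not contain 192.92.10.76
  128.92.0.0/17 (128.92.0.0 - 128.92.127.255) does not contain 192.92.10.76
  192.84.0.0/17 (192.84.0.0 - 192.84.127.255) does not contain 192.92.10.76
Longest matching prefix is /16 -> interface ge-0/0/5.

ge-0/0/5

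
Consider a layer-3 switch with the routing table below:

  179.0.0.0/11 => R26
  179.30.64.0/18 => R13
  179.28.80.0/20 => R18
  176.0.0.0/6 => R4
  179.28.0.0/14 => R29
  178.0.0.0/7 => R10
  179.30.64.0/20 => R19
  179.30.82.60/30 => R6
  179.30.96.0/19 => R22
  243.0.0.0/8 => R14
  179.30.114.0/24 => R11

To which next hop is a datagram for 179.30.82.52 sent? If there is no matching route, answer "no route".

Routes whose prefix contains 179.30.82.52:
  176.0.0.0/6 (176.0.0.0 - 179.255.255.255) -> R4
  178.0.0.0/7 (178.0.0.0 - 179.255.255.255) -> R10
  179.0.0.0/11 (179.0.0.0 - 179.31.255.255) -> R26
  179.28.0.0/14 (179.28.0.0 - 179.31.255.255) -> R29
  179.30.64.0/18 (179.30.64.0 - 179.30.127.255) -> R13
More-specific entries that do NOT match:
  179.30.82.60/30 (179.30.82.60 - 179.30.82.63) does not contain 179.30.82.52
  179.30.114.0/24 (179.30.114.0 - 179.30.114.255) does not contain 179.30.82.52
  179.28.80.0/20 (179.28.80.0 - 179.28.95.255) does not contain 179.30.82.52
  179.30.64.0/20 (179.30.64.0 - 179.30.79.255) does not contain 179.30.82.52
  179.30.96.0/19 (179.30.96.0 - 179.30.127.255) does not contain 179.30.82.52
Longest matching prefix is /18 -> next hop R13.

R13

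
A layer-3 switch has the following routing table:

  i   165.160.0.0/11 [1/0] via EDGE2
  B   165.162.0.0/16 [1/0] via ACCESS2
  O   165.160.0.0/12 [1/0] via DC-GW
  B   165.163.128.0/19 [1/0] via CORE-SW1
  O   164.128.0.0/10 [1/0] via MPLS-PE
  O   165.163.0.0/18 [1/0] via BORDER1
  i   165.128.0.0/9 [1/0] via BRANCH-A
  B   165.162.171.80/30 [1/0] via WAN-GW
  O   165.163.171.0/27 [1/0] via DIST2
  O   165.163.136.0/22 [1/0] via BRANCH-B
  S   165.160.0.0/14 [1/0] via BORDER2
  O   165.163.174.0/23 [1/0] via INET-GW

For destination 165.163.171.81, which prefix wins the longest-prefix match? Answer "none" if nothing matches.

Entries matching 165.163.171.81:
  165.128.0.0/9 (165.128.0.0 - 165.255.255.255)
  165.160.0.0/11 (165.160.0.0 - 165.191.255.255)
  165.160.0.0/12 (165.160.0.0 - 165.175.255.255)
  165.160.0.0/14 (165.160.0.0 - 165.163.255.255)
Most specific is 165.160.0.0/14.

165.160.0.0/14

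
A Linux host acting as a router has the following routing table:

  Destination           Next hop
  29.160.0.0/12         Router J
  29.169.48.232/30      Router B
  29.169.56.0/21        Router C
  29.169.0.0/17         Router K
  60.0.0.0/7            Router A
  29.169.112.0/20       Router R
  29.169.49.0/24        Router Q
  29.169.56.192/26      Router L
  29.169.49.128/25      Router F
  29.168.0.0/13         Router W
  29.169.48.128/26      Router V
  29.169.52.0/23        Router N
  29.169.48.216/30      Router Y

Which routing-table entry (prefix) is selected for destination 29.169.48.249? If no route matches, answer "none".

29.169.0.0/17

Entries matching 29.169.48.249:
  29.160.0.0/12 (29.160.0.0 - 29.175.255.255)
  29.168.0.0/13 (29.168.0.0 - 29.175.255.255)
  29.169.0.0/17 (29.169.0.0 - 29.169.127.255)
Most specific is 29.169.0.0/17.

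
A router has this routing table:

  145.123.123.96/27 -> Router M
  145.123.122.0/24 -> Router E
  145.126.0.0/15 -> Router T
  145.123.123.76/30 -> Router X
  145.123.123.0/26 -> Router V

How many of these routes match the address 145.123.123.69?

No listed prefix contains 145.123.123.69.
Total matching entries: 0.

0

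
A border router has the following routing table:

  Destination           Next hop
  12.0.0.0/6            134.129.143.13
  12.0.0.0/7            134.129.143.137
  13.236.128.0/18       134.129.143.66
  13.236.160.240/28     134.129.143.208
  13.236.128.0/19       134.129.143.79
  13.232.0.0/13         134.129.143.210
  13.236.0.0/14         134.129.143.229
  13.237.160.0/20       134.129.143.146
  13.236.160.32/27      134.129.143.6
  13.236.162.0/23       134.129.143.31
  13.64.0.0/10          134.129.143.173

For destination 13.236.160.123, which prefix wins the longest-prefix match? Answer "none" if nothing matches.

13.236.128.0/18

Entries matching 13.236.160.123:
  12.0.0.0/6 (12.0.0.0 - 15.255.255.255)
  12.0.0.0/7 (12.0.0.0 - 13.255.255.255)
  13.232.0.0/13 (13.232.0.0 - 13.239.255.255)
  13.236.0.0/14 (13.236.0.0 - 13.239.255.255)
  13.236.128.0/18 (13.236.128.0 - 13.236.191.255)
Most specific is 13.236.128.0/18.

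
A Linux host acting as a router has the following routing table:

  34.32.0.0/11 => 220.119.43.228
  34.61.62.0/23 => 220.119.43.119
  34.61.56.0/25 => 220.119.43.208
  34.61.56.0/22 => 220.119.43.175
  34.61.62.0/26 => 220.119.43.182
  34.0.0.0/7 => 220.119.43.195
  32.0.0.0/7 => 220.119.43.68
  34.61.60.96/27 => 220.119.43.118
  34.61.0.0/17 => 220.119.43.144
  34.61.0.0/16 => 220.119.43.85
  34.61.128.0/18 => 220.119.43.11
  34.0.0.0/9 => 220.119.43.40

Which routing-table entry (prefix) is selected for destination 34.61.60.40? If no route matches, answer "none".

Entries matching 34.61.60.40:
  34.0.0.0/7 (34.0.0.0 - 35.255.255.255)
  34.0.0.0/9 (34.0.0.0 - 34.127.255.255)
  34.32.0.0/11 (34.32.0.0 - 34.63.255.255)
  34.61.0.0/16 (34.61.0.0 - 34.61.255.255)
  34.61.0.0/17 (34.61.0.0 - 34.61.127.255)
Most specific is 34.61.0.0/17.

34.61.0.0/17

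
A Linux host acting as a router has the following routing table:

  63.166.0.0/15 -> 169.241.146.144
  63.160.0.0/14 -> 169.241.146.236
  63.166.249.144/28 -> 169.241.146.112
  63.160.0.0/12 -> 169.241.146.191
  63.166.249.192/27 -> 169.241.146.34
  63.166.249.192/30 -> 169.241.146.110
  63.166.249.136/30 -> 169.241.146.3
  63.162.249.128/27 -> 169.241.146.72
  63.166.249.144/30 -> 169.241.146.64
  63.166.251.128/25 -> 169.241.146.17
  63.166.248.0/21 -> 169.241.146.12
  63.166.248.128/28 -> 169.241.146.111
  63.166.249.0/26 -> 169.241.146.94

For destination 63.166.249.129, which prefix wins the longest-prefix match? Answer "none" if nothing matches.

Entries matching 63.166.249.129:
  63.160.0.0/12 (63.160.0.0 - 63.175.255.255)
  63.166.0.0/15 (63.166.0.0 - 63.167.255.255)
  63.166.248.0/21 (63.166.248.0 - 63.166.255.255)
Most specific is 63.166.248.0/21.

63.166.248.0/21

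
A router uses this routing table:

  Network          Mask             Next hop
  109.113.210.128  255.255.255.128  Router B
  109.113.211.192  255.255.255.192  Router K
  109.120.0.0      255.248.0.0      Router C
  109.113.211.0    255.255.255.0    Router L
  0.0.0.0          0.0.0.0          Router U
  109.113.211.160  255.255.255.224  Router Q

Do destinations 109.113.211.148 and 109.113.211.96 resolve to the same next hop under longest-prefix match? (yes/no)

yes

109.113.211.148: longest match 109.113.211.0/24 -> Router L
109.113.211.96: longest match 109.113.211.0/24 -> Router L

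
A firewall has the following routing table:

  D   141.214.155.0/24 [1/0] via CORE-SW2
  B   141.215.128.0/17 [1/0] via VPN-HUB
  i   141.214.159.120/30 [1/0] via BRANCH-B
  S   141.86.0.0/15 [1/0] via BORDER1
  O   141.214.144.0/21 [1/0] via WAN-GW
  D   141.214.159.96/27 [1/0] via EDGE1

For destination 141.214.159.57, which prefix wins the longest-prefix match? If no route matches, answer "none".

141.214.159.57 is outside every listed prefix and there is no default route.

none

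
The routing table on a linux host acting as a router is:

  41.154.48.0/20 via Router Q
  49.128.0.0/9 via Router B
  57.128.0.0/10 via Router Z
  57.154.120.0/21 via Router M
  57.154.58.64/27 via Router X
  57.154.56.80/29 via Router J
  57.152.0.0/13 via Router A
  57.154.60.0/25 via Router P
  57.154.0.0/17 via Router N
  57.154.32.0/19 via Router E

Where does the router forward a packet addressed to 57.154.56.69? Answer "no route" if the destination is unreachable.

Router E

Routes whose prefix contains 57.154.56.69:
  57.128.0.0/10 (57.128.0.0 - 57.191.255.255) -> Router Z
  57.152.0.0/13 (57.152.0.0 - 57.159.255.255) -> Router A
  57.154.0.0/17 (57.154.0.0 - 57.154.127.255) -> Router N
  57.154.32.0/19 (57.154.32.0 - 57.154.63.255) -> Router E
More-specific entries that do NOT match:
  57.154.56.80/29 (57.154.56.80 - 57.154.56.87) does not contain 57.154.56.69
  57.154.58.64/27 (57.154.58.64 - 57.154.58.95) does not contain 57.154.56.69
  57.154.60.0/25 (57.154.60.0 - 57.154.60.127) does not contain 57.154.56.69
  57.154.120.0/21 (57.154.120.0 - 57.154.127.255) does not contain 57.154.56.69
  41.154.48.0/20 (41.154.48.0 - 41.154.63.255) does not contain 57.154.56.69
Longest matching prefix is /19 -> next hop Router E.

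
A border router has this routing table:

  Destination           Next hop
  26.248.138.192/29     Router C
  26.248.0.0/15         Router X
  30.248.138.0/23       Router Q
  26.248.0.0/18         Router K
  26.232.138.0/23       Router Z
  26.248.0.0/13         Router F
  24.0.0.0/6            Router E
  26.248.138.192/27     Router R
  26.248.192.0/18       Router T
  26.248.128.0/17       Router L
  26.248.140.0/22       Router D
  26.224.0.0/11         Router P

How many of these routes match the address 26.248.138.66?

5

Prefixes containing 26.248.138.66:
  24.0.0.0/6 (24.0.0.0 - 27.255.255.255)
  26.224.0.0/11 (26.224.0.0 - 26.255.255.255)
  26.248.0.0/13 (26.248.0.0 - 26.255.255.255)
  26.248.0.0/15 (26.248.0.0 - 26.249.255.255)
  26.248.128.0/17 (26.248.128.0 - 26.248.255.255)
Total matching entries: 5.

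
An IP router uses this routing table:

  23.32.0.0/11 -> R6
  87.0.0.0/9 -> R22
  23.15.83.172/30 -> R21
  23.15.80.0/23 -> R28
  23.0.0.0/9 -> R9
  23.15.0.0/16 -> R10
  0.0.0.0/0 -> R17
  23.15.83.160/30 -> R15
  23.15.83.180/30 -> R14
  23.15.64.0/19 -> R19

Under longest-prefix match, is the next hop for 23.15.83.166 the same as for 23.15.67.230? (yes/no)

23.15.83.166: longest match 23.15.64.0/19 -> R19
23.15.67.230: longest match 23.15.64.0/19 -> R19

yes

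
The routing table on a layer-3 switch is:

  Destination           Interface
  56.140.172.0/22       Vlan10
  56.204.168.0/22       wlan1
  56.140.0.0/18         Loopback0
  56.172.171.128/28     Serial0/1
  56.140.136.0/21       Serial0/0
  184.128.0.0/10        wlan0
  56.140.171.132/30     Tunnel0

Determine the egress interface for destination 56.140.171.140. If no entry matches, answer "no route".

No entry's prefix contains 56.140.171.140; there is no default route.

no route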